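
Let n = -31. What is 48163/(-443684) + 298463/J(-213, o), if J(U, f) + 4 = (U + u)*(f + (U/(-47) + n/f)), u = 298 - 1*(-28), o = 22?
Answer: 136784469937333/1300555380260 ≈ 105.17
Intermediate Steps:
u = 326 (u = 298 + 28 = 326)
J(U, f) = -4 + (326 + U)*(f - 31/f - U/47) (J(U, f) = -4 + (U + 326)*(f + (U/(-47) - 31/f)) = -4 + (326 + U)*(f + (U*(-1/47) - 31/f)) = -4 + (326 + U)*(f + (-U/47 - 31/f)) = -4 + (326 + U)*(f + (-31/f - U/47)) = -4 + (326 + U)*(f - 31/f - U/47))
48163/(-443684) + 298463/J(-213, o) = 48163/(-443684) + 298463/(((1/47)*(-474982 - 1457*(-213) + 22*(-188 - 1*(-213)² - 326*(-213) + 15322*22 + 47*(-213)*22))/22)) = 48163*(-1/443684) + 298463/(((1/47)*(1/22)*(-474982 + 310341 + 22*(-188 - 1*45369 + 69438 + 337084 - 220242)))) = -48163/443684 + 298463/(((1/47)*(1/22)*(-474982 + 310341 + 22*(-188 - 45369 + 69438 + 337084 - 220242)))) = -48163/443684 + 298463/(((1/47)*(1/22)*(-474982 + 310341 + 22*140723))) = -48163/443684 + 298463/(((1/47)*(1/22)*(-474982 + 310341 + 3095906))) = -48163/443684 + 298463/(((1/47)*(1/22)*2931265)) = -48163/443684 + 298463/(2931265/1034) = -48163/443684 + 298463*(1034/2931265) = -48163/443684 + 308610742/2931265 = 136784469937333/1300555380260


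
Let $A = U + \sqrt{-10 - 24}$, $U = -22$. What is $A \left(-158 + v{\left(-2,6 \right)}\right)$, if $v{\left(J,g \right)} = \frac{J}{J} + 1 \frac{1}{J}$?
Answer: $3465 - \frac{315 i \sqrt{34}}{2} \approx 3465.0 - 918.38 i$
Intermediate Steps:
$v{\left(J,g \right)} = 1 + \frac{1}{J}$
$A = -22 + i \sqrt{34}$ ($A = -22 + \sqrt{-10 - 24} = -22 + \sqrt{-34} = -22 + i \sqrt{34} \approx -22.0 + 5.831 i$)
$A \left(-158 + v{\left(-2,6 \right)}\right) = \left(-22 + i \sqrt{34}\right) \left(-158 + \frac{1 - 2}{-2}\right) = \left(-22 + i \sqrt{34}\right) \left(-158 - - \frac{1}{2}\right) = \left(-22 + i \sqrt{34}\right) \left(-158 + \frac{1}{2}\right) = \left(-22 + i \sqrt{34}\right) \left(- \frac{315}{2}\right) = 3465 - \frac{315 i \sqrt{34}}{2}$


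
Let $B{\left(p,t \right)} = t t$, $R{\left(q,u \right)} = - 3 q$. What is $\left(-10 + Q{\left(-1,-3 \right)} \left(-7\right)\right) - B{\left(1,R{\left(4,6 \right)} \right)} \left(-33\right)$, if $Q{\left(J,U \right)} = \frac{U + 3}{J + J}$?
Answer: $4742$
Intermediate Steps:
$Q{\left(J,U \right)} = \frac{3 + U}{2 J}$
$B{\left(p,t \right)} = t^{2}$
$\left(-10 + Q{\left(-1,-3 \right)} \left(-7\right)\right) - B{\left(1,R{\left(4,6 \right)} \right)} \left(-33\right) = \left(-10 + \frac{3 - 3}{2 \left(-1\right)} \left(-7\right)\right) - \left(\left(-3\right) 4\right)^{2} \left(-33\right) = \left(-10 + \frac{1}{2} \left(-1\right) 0 \left(-7\right)\right) - \left(-12\right)^{2} \left(-33\right) = \left(-10 + 0 \left(-7\right)\right) - 144 \left(-33\right) = \left(-10 + 0\right) - -4752 = -10 + 4752 = 4742$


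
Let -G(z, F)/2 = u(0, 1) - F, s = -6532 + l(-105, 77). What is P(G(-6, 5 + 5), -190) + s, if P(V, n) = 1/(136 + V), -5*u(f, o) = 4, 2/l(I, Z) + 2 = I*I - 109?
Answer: -28088329639/4300116 ≈ -6532.0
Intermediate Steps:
l(I, Z) = 2/(-111 + I²) (l(I, Z) = 2/(-2 + (I*I - 109)) = 2/(-2 + (I² - 109)) = 2/(-2 + (-109 + I²)) = 2/(-111 + I²))
s = -35645123/5457 (s = -6532 + 2/(-111 + (-105)²) = -6532 + 2/(-111 + 11025) = -6532 + 2/10914 = -6532 + 2*(1/10914) = -6532 + 1/5457 = -35645123/5457 ≈ -6532.0)
u(f, o) = -⅘ (u(f, o) = -⅕*4 = -⅘)
G(z, F) = 8/5 + 2*F (G(z, F) = -2*(-⅘ - F) = 8/5 + 2*F)
P(G(-6, 5 + 5), -190) + s = 1/(136 + (8/5 + 2*(5 + 5))) - 35645123/5457 = 1/(136 + (8/5 + 2*10)) - 35645123/5457 = 1/(136 + (8/5 + 20)) - 35645123/5457 = 1/(136 + 108/5) - 35645123/5457 = 1/(788/5) - 35645123/5457 = 5/788 - 35645123/5457 = -28088329639/4300116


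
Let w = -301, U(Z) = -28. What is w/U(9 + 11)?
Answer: 43/4 ≈ 10.750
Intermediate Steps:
w/U(9 + 11) = -301/(-28) = -301*(-1/28) = 43/4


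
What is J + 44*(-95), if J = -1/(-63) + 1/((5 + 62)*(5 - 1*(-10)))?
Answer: -88218544/21105 ≈ -4180.0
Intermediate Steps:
J = 356/21105 (J = -1*(-1/63) + 1/(67*(5 + 10)) = 1/63 + (1/67)/15 = 1/63 + (1/67)*(1/15) = 1/63 + 1/1005 = 356/21105 ≈ 0.016868)
J + 44*(-95) = 356/21105 + 44*(-95) = 356/21105 - 4180 = -88218544/21105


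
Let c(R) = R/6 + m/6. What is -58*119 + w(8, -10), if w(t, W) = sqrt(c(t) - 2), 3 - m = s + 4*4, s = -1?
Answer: -6902 + 2*I*sqrt(6)/3 ≈ -6902.0 + 1.633*I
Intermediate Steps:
m = -12 (m = 3 - (-1 + 4*4) = 3 - (-1 + 16) = 3 - 1*15 = 3 - 15 = -12)
c(R) = -2 + R/6 (c(R) = R/6 - 12/6 = R*(1/6) - 12*1/6 = R/6 - 2 = -2 + R/6)
w(t, W) = sqrt(-4 + t/6) (w(t, W) = sqrt((-2 + t/6) - 2) = sqrt(-4 + t/6))
-58*119 + w(8, -10) = -58*119 + sqrt(-144 + 6*8)/6 = -6902 + sqrt(-144 + 48)/6 = -6902 + sqrt(-96)/6 = -6902 + (4*I*sqrt(6))/6 = -6902 + 2*I*sqrt(6)/3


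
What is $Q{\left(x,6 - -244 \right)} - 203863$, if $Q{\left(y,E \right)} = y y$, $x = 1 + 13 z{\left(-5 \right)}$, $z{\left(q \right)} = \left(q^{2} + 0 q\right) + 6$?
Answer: $-40647$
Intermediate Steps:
$z{\left(q \right)} = 6 + q^{2}$ ($z{\left(q \right)} = \left(q^{2} + 0\right) + 6 = q^{2} + 6 = 6 + q^{2}$)
$x = 404$ ($x = 1 + 13 \left(6 + \left(-5\right)^{2}\right) = 1 + 13 \left(6 + 25\right) = 1 + 13 \cdot 31 = 1 + 403 = 404$)
$Q{\left(y,E \right)} = y^{2}$
$Q{\left(x,6 - -244 \right)} - 203863 = 404^{2} - 203863 = 163216 - 203863 = -40647$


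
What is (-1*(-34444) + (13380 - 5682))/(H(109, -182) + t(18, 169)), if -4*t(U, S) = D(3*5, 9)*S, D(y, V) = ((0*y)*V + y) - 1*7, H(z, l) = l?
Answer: -21071/260 ≈ -81.042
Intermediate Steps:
D(y, V) = -7 + y (D(y, V) = (0*V + y) - 7 = (0 + y) - 7 = y - 7 = -7 + y)
t(U, S) = -2*S (t(U, S) = -(-7 + 3*5)*S/4 = -(-7 + 15)*S/4 = -2*S)
(-1*(-34444) + (13380 - 5682))/(H(109, -182) + t(18, 169)) = (-1*(-34444) + (13380 - 5682))/(-182 - 2*169) = (34444 + 7698)/(-182 - 338) = 42142/(-520) = 42142*(-1/520) = -21071/260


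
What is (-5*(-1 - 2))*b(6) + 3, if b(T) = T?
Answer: 93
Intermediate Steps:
(-5*(-1 - 2))*b(6) + 3 = -5*(-1 - 2)*6 + 3 = -5*(-3)*6 + 3 = 15*6 + 3 = 90 + 3 = 93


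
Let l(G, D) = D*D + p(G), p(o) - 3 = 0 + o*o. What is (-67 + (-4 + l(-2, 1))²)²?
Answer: 2601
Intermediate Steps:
p(o) = 3 + o² (p(o) = 3 + (0 + o*o) = 3 + (0 + o²) = 3 + o²)
l(G, D) = 3 + D² + G² (l(G, D) = D*D + (3 + G²) = D² + (3 + G²) = 3 + D² + G²)
(-67 + (-4 + l(-2, 1))²)² = (-67 + (-4 + (3 + 1² + (-2)²))²)² = (-67 + (-4 + (3 + 1 + 4))²)² = (-67 + (-4 + 8)²)² = (-67 + 4²)² = (-67 + 16)² = (-51)² = 2601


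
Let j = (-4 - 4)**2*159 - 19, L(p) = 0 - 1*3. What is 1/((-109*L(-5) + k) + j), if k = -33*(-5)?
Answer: 1/10649 ≈ 9.3905e-5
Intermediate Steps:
L(p) = -3 (L(p) = 0 - 3 = -3)
k = 165
j = 10157 (j = (-8)**2*159 - 19 = 64*159 - 19 = 10176 - 19 = 10157)
1/((-109*L(-5) + k) + j) = 1/((-109*(-3) + 165) + 10157) = 1/((327 + 165) + 10157) = 1/(492 + 10157) = 1/10649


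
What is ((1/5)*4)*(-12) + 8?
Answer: -8/5 ≈ -1.6000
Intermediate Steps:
((1/5)*4)*(-12) + 8 = ((1*(⅕))*4)*(-12) + 8 = ((⅕)*4)*(-12) + 8 = (⅘)*(-12) + 8 = -48/5 + 8 = -8/5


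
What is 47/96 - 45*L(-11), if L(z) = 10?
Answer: -43153/96 ≈ -449.51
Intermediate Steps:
47/96 - 45*L(-11) = 47/96 - 45*10 = 47*(1/96) - 450 = 47/96 - 450 = -43153/96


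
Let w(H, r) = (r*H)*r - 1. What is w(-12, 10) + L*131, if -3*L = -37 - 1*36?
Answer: 5960/3 ≈ 1986.7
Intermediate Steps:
L = 73/3 (L = -(-37 - 1*36)/3 = -(-37 - 36)/3 = -1/3*(-73) = 73/3 ≈ 24.333)
w(H, r) = -1 + H*r**2 (w(H, r) = (H*r)*r - 1 = H*r**2 - 1 = -1 + H*r**2)
w(-12, 10) + L*131 = (-1 - 12*10**2) + (73/3)*131 = (-1 - 12*100) + 9563/3 = (-1 - 1200) + 9563/3 = -1201 + 9563/3 = 5960/3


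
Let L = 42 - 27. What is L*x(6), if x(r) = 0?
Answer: 0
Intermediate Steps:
L = 15
L*x(6) = 15*0 = 0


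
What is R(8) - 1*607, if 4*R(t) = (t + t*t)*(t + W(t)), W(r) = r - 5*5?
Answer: -769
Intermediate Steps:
W(r) = -25 + r (W(r) = r - 25 = -25 + r)
R(t) = (-25 + 2*t)*(t + t²)/4 (R(t) = ((t + t*t)*(t + (-25 + t)))/4 = ((t + t²)*(-25 + 2*t))/4 = ((-25 + 2*t)*(t + t²))/4 = (-25 + 2*t)*(t + t²)/4)
R(8) - 1*607 = (¼)*8*(-25 - 23*8 + 2*8²) - 1*607 = (¼)*8*(-25 - 184 + 2*64) - 607 = (¼)*8*(-25 - 184 + 128) - 607 = (¼)*8*(-81) - 607 = -162 - 607 = -769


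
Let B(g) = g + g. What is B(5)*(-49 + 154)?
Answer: 1050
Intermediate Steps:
B(g) = 2*g
B(5)*(-49 + 154) = (2*5)*(-49 + 154) = 10*105 = 1050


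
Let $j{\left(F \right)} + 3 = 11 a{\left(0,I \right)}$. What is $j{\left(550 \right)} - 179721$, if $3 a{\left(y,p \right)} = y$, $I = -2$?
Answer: $-179724$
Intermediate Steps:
$a{\left(y,p \right)} = \frac{y}{3}$
$j{\left(F \right)} = -3$ ($j{\left(F \right)} = -3 + 11 \cdot \frac{1}{3} \cdot 0 = -3 + 11 \cdot 0 = -3 + 0 = -3$)
$j{\left(550 \right)} - 179721 = -3 - 179721 = -179724$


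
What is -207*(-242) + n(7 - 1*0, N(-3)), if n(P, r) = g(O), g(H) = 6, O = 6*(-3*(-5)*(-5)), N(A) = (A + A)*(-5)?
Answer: 50100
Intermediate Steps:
N(A) = -10*A (N(A) = (2*A)*(-5) = -10*A)
O = -450 (O = 6*(15*(-5)) = 6*(-75) = -450)
n(P, r) = 6
-207*(-242) + n(7 - 1*0, N(-3)) = -207*(-242) + 6 = 50094 + 6 = 50100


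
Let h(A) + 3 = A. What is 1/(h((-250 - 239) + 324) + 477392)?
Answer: 1/477224 ≈ 2.0955e-6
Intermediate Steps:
h(A) = -3 + A
1/(h((-250 - 239) + 324) + 477392) = 1/((-3 + ((-250 - 239) + 324)) + 477392) = 1/((-3 + (-489 + 324)) + 477392) = 1/((-3 - 165) + 477392) = 1/(-168 + 477392) = 1/477224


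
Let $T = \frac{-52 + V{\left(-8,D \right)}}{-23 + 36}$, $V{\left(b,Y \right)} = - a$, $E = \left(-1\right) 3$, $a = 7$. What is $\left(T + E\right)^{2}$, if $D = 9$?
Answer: $\frac{9604}{169} \approx 56.828$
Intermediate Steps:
$E = -3$
$V{\left(b,Y \right)} = -7$ ($V{\left(b,Y \right)} = \left(-1\right) 7 = -7$)
$T = - \frac{59}{13}$ ($T = \frac{-52 - 7}{-23 + 36} = - \frac{59}{13} \approx -4.5385$)
$\left(T + E\right)^{2} = \left(- \frac{59}{13} - 3\right)^{2} = \left(- \frac{98}{13}\right)^{2} = \frac{9604}{169}$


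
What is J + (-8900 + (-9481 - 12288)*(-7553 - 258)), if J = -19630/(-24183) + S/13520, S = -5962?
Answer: 27795805097952997/163477080 ≈ 1.7003e+8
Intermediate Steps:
J = 60609277/163477080 (J = -19630/(-24183) - 5962/13520 = -19630*(-1/24183) - 5962*1/13520 = 19630/24183 - 2981/6760 = 60609277/163477080 ≈ 0.37075)
J + (-8900 + (-9481 - 12288)*(-7553 - 258)) = 60609277/163477080 + (-8900 + (-9481 - 12288)*(-7553 - 258)) = 60609277/163477080 + (-8900 - 21769*(-7811)) = 60609277/163477080 + (-8900 + 170037659) = 60609277/163477080 + 170028759 = 27795805097952997/163477080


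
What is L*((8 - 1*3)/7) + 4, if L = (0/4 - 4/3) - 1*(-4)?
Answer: 124/21 ≈ 5.9048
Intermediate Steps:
L = 8/3 (L = (0*(1/4) - 4*1/3) + 4 = (0 - 4/3) + 4 = -4/3 + 4 = 8/3 ≈ 2.6667)
L*((8 - 1*3)/7) + 4 = 8*((8 - 1*3)/7)/3 + 4 = 8*((8 - 3)*(1/7))/3 + 4 = 8*(5*(1/7))/3 + 4 = (8/3)*(5/7) + 4 = 40/21 + 4 = 124/21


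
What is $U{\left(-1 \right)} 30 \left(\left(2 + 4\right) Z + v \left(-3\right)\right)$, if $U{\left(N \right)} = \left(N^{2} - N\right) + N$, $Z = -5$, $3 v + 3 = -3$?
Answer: $-720$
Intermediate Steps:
$v = -2$ ($v = -1 + \frac{1}{3} \left(-3\right) = -1 - 1 = -2$)
$U{\left(N \right)} = N^{2}$
$U{\left(-1 \right)} 30 \left(\left(2 + 4\right) Z + v \left(-3\right)\right) = \left(-1\right)^{2} \cdot 30 \left(\left(2 + 4\right) \left(-5\right) - -6\right) = 1 \cdot 30 \left(6 \left(-5\right) + 6\right) = 30 \left(-30 + 6\right) = 30 \left(-24\right) = -720$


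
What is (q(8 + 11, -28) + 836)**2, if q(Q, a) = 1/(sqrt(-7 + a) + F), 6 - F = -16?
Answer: (-313841089*I + 30753096*sqrt(35))/(-449*I + 44*sqrt(35)) ≈ 6.9897e+5 - 19.06*I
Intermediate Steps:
F = 22 (F = 6 - 1*(-16) = 6 + 16 = 22)
q(Q, a) = 1/(22 + sqrt(-7 + a)) (q(Q, a) = 1/(sqrt(-7 + a) + 22) = 1/(22 + sqrt(-7 + a)))
(q(8 + 11, -28) + 836)**2 = (1/(22 + sqrt(-7 - 28)) + 836)**2 = (1/(22 + sqrt(-35)) + 836)**2 = (1/(22 + I*sqrt(35)) + 836)**2 = (836 + 1/(22 + I*sqrt(35)))**2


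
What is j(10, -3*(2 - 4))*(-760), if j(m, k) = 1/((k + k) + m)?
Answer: -380/11 ≈ -34.545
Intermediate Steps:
j(m, k) = 1/(m + 2*k) (j(m, k) = 1/(2*k + m) = 1/(m + 2*k))
j(10, -3*(2 - 4))*(-760) = -760/(10 + 2*(-3*(2 - 4))) = -760/(10 + 2*(-3*(-2))) = -760/(10 + 2*6) = -760/(10 + 12) = -760/22 = (1/22)*(-760) = -380/11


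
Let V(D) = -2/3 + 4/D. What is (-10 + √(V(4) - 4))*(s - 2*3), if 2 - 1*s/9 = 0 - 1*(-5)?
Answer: 330 - 11*I*√33 ≈ 330.0 - 63.19*I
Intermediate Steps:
s = -27 (s = 18 - 9*(0 - 1*(-5)) = 18 - 9*(0 + 5) = 18 - 9*5 = 18 - 45 = -27)
V(D) = -⅔ + 4/D (V(D) = -2*⅓ + 4/D = -⅔ + 4/D)
(-10 + √(V(4) - 4))*(s - 2*3) = (-10 + √((-⅔ + 4/4) - 4))*(-27 - 2*3) = (-10 + √((-⅔ + 4*(¼)) - 4))*(-27 - 6) = (-10 + √((-⅔ + 1) - 4))*(-33) = (-10 + √(⅓ - 4))*(-33) = (-10 + √(-11/3))*(-33) = (-10 + I*√33/3)*(-33) = 330 - 11*I*√33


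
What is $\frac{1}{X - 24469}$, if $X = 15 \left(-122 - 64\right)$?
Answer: $- \frac{1}{27259} \approx -3.6685 \cdot 10^{-5}$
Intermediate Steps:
$X = -2790$ ($X = 15 \left(-186\right) = -2790$)
$\frac{1}{X - 24469} = \frac{1}{-2790 - 24469} = \frac{1}{-27259} = - \frac{1}{27259}$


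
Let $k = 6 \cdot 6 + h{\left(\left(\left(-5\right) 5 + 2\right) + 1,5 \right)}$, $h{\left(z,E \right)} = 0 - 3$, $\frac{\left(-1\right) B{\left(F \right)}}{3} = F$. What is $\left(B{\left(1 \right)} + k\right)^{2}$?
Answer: $900$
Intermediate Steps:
$B{\left(F \right)} = - 3 F$
$h{\left(z,E \right)} = -3$ ($h{\left(z,E \right)} = 0 - 3 = -3$)
$k = 33$ ($k = 6 \cdot 6 - 3 = 36 - 3 = 33$)
$\left(B{\left(1 \right)} + k\right)^{2} = \left(\left(-3\right) 1 + 33\right)^{2} = \left(-3 + 33\right)^{2} = 30^{2} = 900$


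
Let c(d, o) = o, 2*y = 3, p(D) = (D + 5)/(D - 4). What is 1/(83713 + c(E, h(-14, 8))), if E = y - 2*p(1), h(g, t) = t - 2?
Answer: 1/83719 ≈ 1.1945e-5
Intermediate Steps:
h(g, t) = -2 + t
p(D) = (5 + D)/(-4 + D)
y = 3/2 (y = (½)*3 = 3/2 ≈ 1.5000)
E = 11/2 (E = 3/2 - 2*(5 + 1)/(-4 + 1) = 3/2 - 2*6/(-3) = 3/2 - (-2)*6/3 = 3/2 - 2*(-2) = 3/2 + 4 = 11/2 ≈ 5.5000)
1/(83713 + c(E, h(-14, 8))) = 1/(83713 + (-2 + 8)) = 1/(83713 + 6) = 1/83719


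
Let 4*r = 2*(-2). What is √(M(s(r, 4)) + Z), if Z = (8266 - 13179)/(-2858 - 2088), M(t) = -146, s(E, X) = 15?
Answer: I*√3547286038/4946 ≈ 12.042*I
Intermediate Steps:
r = -1 (r = (2*(-2))/4 = (¼)*(-4) = -1)
Z = 4913/4946 (Z = -4913/(-4946) = -4913*(-1/4946) = 4913/4946 ≈ 0.99333)
√(M(s(r, 4)) + Z) = √(-146 + 4913/4946) = √(-717203/4946) = I*√3547286038/4946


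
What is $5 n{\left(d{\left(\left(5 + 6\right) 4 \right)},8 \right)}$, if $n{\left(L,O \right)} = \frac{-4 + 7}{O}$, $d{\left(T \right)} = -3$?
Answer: $\frac{15}{8} \approx 1.875$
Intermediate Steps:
$n{\left(L,O \right)} = \frac{3}{O}$
$5 n{\left(d{\left(\left(5 + 6\right) 4 \right)},8 \right)} = 5 \cdot \frac{3}{8} = \frac{15}{8}$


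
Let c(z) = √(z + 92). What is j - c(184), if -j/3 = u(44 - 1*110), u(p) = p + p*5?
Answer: 1188 - 2*√69 ≈ 1171.4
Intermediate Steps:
c(z) = √(92 + z)
u(p) = 6*p (u(p) = p + 5*p = 6*p)
j = 1188 (j = -18*(44 - 1*110) = -18*(44 - 110) = -18*(-66) = -3*(-396) = 1188)
j - c(184) = 1188 - √(92 + 184) = 1188 - √276 = 1188 - 2*√69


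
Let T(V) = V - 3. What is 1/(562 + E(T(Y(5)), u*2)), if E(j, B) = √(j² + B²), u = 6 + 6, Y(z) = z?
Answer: 281/157632 - √145/157632 ≈ 0.0017062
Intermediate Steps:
u = 12
T(V) = -3 + V
E(j, B) = √(B² + j²)
1/(562 + E(T(Y(5)), u*2)) = 1/(562 + √((12*2)² + (-3 + 5)²)) = 1/(562 + √(24² + 2²)) = 1/(562 + √(576 + 4)) = 1/(562 + √580) = 1/(562 + 2*√145)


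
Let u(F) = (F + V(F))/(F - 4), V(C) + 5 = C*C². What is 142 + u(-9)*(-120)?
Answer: -87314/13 ≈ -6716.5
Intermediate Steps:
V(C) = -5 + C³ (V(C) = -5 + C*C² = -5 + C³)
u(F) = (-5 + F + F³)/(-4 + F) (u(F) = (F + (-5 + F³))/(F - 4) = (-5 + F + F³)/(-4 + F))
142 + u(-9)*(-120) = 142 + ((-5 - 9 + (-9)³)/(-4 - 9))*(-120) = 142 + ((-5 - 9 - 729)/(-13))*(-120) = 142 - 1/13*(-743)*(-120) = 142 + (743/13)*(-120) = 142 - 89160/13 = -87314/13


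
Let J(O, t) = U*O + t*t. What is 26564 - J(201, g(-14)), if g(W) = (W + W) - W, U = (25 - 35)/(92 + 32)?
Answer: 1635821/62 ≈ 26384.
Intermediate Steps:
U = -5/62 (U = -10/124 = -10*1/124 = -5/62 ≈ -0.080645)
g(W) = W (g(W) = 2*W - W = W)
J(O, t) = t² - 5*O/62 (J(O, t) = -5*O/62 + t*t = -5*O/62 + t² = t² - 5*O/62)
26564 - J(201, g(-14)) = 26564 - ((-14)² - 5/62*201) = 26564 - (196 - 1005/62) = 26564 - 1*11147/62 = 26564 - 11147/62 = 1635821/62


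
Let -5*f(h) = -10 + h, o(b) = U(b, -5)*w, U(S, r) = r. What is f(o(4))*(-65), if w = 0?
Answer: -130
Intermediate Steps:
o(b) = 0 (o(b) = -5*0 = 0)
f(h) = 2 - h/5 (f(h) = -(-10 + h)/5 = 2 - h/5)
f(o(4))*(-65) = (2 - ⅕*0)*(-65) = (2 + 0)*(-65) = 2*(-65) = -130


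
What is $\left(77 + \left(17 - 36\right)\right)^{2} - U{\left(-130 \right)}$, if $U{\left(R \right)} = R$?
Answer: $3494$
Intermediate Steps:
$\left(77 + \left(17 - 36\right)\right)^{2} - U{\left(-130 \right)} = \left(77 + \left(17 - 36\right)\right)^{2} - -130 = \left(77 + \left(17 - 36\right)\right)^{2} + 130 = \left(77 - 19\right)^{2} + 130 = 58^{2} + 130 = 3364 + 130 = 3494$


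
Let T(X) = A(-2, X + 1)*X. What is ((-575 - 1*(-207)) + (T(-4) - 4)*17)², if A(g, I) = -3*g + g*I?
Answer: 1567504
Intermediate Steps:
A(g, I) = -3*g + I*g
T(X) = X*(4 - 2*X) (T(X) = (-2*(-3 + (X + 1)))*X = (-2*(-3 + (1 + X)))*X = (-2*(-2 + X))*X = (4 - 2*X)*X = X*(4 - 2*X))
((-575 - 1*(-207)) + (T(-4) - 4)*17)² = ((-575 - 1*(-207)) + (2*(-4)*(2 - 1*(-4)) - 4)*17)² = ((-575 + 207) + (2*(-4)*(2 + 4) - 4)*17)² = (-368 + (2*(-4)*6 - 4)*17)² = (-368 + (-48 - 4)*17)² = (-368 - 52*17)² = (-368 - 884)² = (-1252)² = 1567504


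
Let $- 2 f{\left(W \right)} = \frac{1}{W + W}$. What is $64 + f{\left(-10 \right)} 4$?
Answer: $\frac{641}{10} \approx 64.1$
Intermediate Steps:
$f{\left(W \right)} = - \frac{1}{4 W}$ ($f{\left(W \right)} = - \frac{1}{2 \left(W + W\right)} = - \frac{1}{2 \cdot 2 W} = - \frac{\frac{1}{2} \frac{1}{W}}{2} = - \frac{1}{4 W}$)
$64 + f{\left(-10 \right)} 4 = 64 + - \frac{1}{4 \left(-10\right)} 4 = 64 + \left(- \frac{1}{4}\right) \left(- \frac{1}{10}\right) 4 = 64 + \frac{1}{40} \cdot 4 = 64 + \frac{1}{10} = \frac{641}{10}$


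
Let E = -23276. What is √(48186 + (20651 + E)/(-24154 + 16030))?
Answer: √88340757151/1354 ≈ 219.51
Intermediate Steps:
√(48186 + (20651 + E)/(-24154 + 16030)) = √(48186 + (20651 - 23276)/(-24154 + 16030)) = √(48186 - 2625/(-8124)) = √(48186 - 2625*(-1/8124)) = √(48186 + 875/2708) = √(130488563/2708) = √88340757151/1354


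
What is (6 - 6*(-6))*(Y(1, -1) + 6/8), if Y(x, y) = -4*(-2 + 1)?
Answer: 399/2 ≈ 199.50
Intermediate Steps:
Y(x, y) = 4 (Y(x, y) = -4*(-1) = 4)
(6 - 6*(-6))*(Y(1, -1) + 6/8) = (6 - 6*(-6))*(4 + 6/8) = (6 + 36)*(4 + 6*(⅛)) = 42*(4 + ¾) = 42*(19/4) = 399/2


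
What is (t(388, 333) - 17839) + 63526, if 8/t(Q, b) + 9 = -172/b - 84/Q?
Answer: 7181547387/157193 ≈ 45686.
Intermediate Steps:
t(Q, b) = 8/(-9 - 172/b - 84/Q) (t(Q, b) = 8/(-9 + (-172/b - 84/Q)) = 8/(-9 - 172/b - 84/Q))
(t(388, 333) - 17839) + 63526 = (-8*388*333/(84*333 + 172*388 + 9*388*333) - 17839) + 63526 = (-8*388*333/(27972 + 66736 + 1162836) - 17839) + 63526 = (-8*388*333/1257544 - 17839) + 63526 = (-8*388*333*1/1257544 - 17839) + 63526 = (-129204/157193 - 17839) + 63526 = -2804295131/157193 + 63526 = 7181547387/157193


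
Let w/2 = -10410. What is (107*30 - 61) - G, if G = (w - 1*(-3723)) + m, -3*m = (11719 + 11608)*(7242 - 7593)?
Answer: -2709013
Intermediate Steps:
w = -20820 (w = 2*(-10410) = -20820)
m = 2729259 (m = -(11719 + 11608)*(7242 - 7593)/3 = -23327*(-351)/3 = -1/3*(-8187777) = 2729259)
G = 2712162 (G = (-20820 - 1*(-3723)) + 2729259 = (-20820 + 3723) + 2729259 = -17097 + 2729259 = 2712162)
(107*30 - 61) - G = (107*30 - 61) - 1*2712162 = (3210 - 61) - 2712162 = 3149 - 2712162 = -2709013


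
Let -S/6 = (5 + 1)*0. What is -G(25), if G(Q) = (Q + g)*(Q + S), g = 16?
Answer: -1025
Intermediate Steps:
S = 0 (S = -6*(5 + 1)*0 = -36*0 = -6*0 = 0)
G(Q) = Q*(16 + Q) (G(Q) = (Q + 16)*(Q + 0) = (16 + Q)*Q = Q*(16 + Q))
-G(25) = -25*(16 + 25) = -25*41 = -1*1025 = -1025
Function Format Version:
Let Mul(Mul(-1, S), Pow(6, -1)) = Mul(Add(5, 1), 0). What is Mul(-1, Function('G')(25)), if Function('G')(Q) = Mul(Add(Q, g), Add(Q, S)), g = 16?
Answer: -1025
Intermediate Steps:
S = 0 (S = Mul(-6, Mul(Add(5, 1), 0)) = Mul(-6, Mul(6, 0)) = Mul(-6, 0) = 0)
Function('G')(Q) = Mul(Q, Add(16, Q)) (Function('G')(Q) = Mul(Add(Q, 16), Add(Q, 0)) = Mul(Add(16, Q), Q) = Mul(Q, Add(16, Q)))
Mul(-1, Function('G')(25)) = Mul(-1, Mul(25, Add(16, 25))) = Mul(-1, Mul(25, 41)) = Mul(-1, 1025) = -1025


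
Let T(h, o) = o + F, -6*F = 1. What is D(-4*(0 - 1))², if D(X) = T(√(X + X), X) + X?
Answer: 2209/36 ≈ 61.361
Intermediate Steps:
F = -⅙ (F = -⅙*1 = -⅙ ≈ -0.16667)
T(h, o) = -⅙ + o (T(h, o) = o - ⅙ = -⅙ + o)
D(X) = -⅙ + 2*X (D(X) = (-⅙ + X) + X = -⅙ + 2*X)
D(-4*(0 - 1))² = (-⅙ + 2*(-4*(0 - 1)))² = (-⅙ + 2*(-4*(-1)))² = (-⅙ + 2*4)² = (-⅙ + 8)² = (47/6)² = 2209/36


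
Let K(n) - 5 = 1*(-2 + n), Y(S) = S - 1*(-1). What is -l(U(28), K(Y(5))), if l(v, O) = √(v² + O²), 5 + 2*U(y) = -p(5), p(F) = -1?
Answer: -√85 ≈ -9.2195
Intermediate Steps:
Y(S) = 1 + S (Y(S) = S + 1 = 1 + S)
U(y) = -2 (U(y) = -5/2 + (-1*(-1))/2 = -5/2 + (½)*1 = -5/2 + ½ = -2)
K(n) = 3 + n (K(n) = 5 + 1*(-2 + n) = 5 + (-2 + n) = 3 + n)
l(v, O) = √(O² + v²)
-l(U(28), K(Y(5))) = -√((3 + (1 + 5))² + (-2)²) = -√((3 + 6)² + 4) = -√(9² + 4) = -√(81 + 4) = -√85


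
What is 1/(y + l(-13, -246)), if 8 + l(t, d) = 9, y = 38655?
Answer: 1/38656 ≈ 2.5869e-5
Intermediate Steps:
l(t, d) = 1 (l(t, d) = -8 + 9 = 1)
1/(y + l(-13, -246)) = 1/(38655 + 1) = 1/38656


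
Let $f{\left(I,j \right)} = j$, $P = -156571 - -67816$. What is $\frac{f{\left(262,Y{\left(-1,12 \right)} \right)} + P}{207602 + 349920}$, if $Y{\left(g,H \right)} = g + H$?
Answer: $- \frac{44372}{278761} \approx -0.15918$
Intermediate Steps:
$Y{\left(g,H \right)} = H + g$
$P = -88755$ ($P = -156571 + 67816 = -88755$)
$\frac{f{\left(262,Y{\left(-1,12 \right)} \right)} + P}{207602 + 349920} = \frac{\left(12 - 1\right) - 88755}{207602 + 349920} = \frac{11 - 88755}{557522} = \left(-88744\right) \frac{1}{557522} = - \frac{44372}{278761}$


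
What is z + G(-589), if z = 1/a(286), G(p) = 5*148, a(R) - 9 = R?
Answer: 218301/295 ≈ 740.00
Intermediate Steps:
a(R) = 9 + R
G(p) = 740
z = 1/295 (z = 1/(9 + 286) = 1/295 ≈ 0.0033898)
z + G(-589) = 1/295 + 740 = 218301/295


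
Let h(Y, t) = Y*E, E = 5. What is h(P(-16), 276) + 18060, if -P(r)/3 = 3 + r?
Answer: 18255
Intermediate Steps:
P(r) = -9 - 3*r (P(r) = -3*(3 + r) = -9 - 3*r)
h(Y, t) = 5*Y (h(Y, t) = Y*5 = 5*Y)
h(P(-16), 276) + 18060 = 5*(-9 - 3*(-16)) + 18060 = 5*(-9 + 48) + 18060 = 5*39 + 18060 = 195 + 18060 = 18255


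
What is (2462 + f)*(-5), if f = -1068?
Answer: -6970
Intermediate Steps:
(2462 + f)*(-5) = (2462 - 1068)*(-5) = 1394*(-5) = -6970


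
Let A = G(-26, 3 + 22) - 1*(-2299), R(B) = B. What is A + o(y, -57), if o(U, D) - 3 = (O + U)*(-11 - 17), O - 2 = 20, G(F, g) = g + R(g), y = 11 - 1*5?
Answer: 1568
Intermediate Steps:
y = 6 (y = 11 - 5 = 6)
G(F, g) = 2*g (G(F, g) = g + g = 2*g)
O = 22 (O = 2 + 20 = 22)
o(U, D) = -613 - 28*U (o(U, D) = 3 + (22 + U)*(-11 - 17) = 3 + (22 + U)*(-28) = 3 + (-616 - 28*U) = -613 - 28*U)
A = 2349 (A = 2*(3 + 22) - 1*(-2299) = 2*25 + 2299 = 50 + 2299 = 2349)
A + o(y, -57) = 2349 + (-613 - 28*6) = 2349 + (-613 - 168) = 2349 - 781 = 1568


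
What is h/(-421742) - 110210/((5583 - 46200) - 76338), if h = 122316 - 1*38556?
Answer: 3668403502/4932483561 ≈ 0.74372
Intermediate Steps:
h = 83760 (h = 122316 - 38556 = 83760)
h/(-421742) - 110210/((5583 - 46200) - 76338) = 83760/(-421742) - 110210/((5583 - 46200) - 76338) = 83760*(-1/421742) - 110210/(-40617 - 76338) = -41880/210871 - 110210/(-116955) = -41880/210871 - 110210*(-1/116955) = -41880/210871 + 22042/23391 = 3668403502/4932483561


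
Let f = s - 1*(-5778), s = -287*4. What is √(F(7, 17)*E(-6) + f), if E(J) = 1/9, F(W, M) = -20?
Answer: 35*√34/3 ≈ 68.028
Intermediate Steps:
s = -1148
E(J) = ⅑
f = 4630 (f = -1148 - 1*(-5778) = -1148 + 5778 = 4630)
√(F(7, 17)*E(-6) + f) = √(-20*⅑ + 4630) = √(-20/9 + 4630) = √(41650/9) = 35*√34/3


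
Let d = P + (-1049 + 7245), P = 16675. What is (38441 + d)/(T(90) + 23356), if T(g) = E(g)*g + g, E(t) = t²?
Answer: 30656/376223 ≈ 0.081484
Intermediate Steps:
d = 22871 (d = 16675 + (-1049 + 7245) = 16675 + 6196 = 22871)
T(g) = g + g³ (T(g) = g²*g + g = g³ + g = g + g³)
(38441 + d)/(T(90) + 23356) = (38441 + 22871)/((90 + 90³) + 23356) = 61312/((90 + 729000) + 23356) = 61312/(729090 + 23356) = 61312/752446 = 61312*(1/752446) = 30656/376223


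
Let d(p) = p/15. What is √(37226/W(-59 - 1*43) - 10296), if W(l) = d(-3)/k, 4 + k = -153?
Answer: √29212114 ≈ 5404.8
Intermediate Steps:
k = -157 (k = -4 - 153 = -157)
d(p) = p/15 (d(p) = p*(1/15) = p/15)
W(l) = 1/785 (W(l) = ((1/15)*(-3))/(-157) = -⅕*(-1/157) = 1/785)
√(37226/W(-59 - 1*43) - 10296) = √(37226/(1/785) - 10296) = √(37226*785 - 10296) = √(29222410 - 10296) = √29212114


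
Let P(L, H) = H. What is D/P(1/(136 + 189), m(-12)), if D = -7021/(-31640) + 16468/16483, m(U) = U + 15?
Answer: 30322603/74503160 ≈ 0.40700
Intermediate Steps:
m(U) = 15 + U
D = 90967809/74503160 (D = -7021*(-1/31640) + 16468*(1/16483) = 1003/4520 + 16468/16483 = 90967809/74503160 ≈ 1.2210)
D/P(1/(136 + 189), m(-12)) = 90967809/(74503160*(15 - 12)) = (90967809/74503160)/3 = (90967809/74503160)*(⅓) = 30322603/74503160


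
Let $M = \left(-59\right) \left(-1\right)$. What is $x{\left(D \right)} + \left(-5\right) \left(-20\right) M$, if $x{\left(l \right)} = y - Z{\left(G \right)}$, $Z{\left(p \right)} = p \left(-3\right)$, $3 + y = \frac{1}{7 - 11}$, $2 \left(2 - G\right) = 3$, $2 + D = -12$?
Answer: $\frac{23593}{4} \approx 5898.3$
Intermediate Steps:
$D = -14$ ($D = -2 - 12 = -14$)
$G = \frac{1}{2}$ ($G = 2 - \frac{3}{2} = \frac{1}{2} \approx 0.5$)
$y = - \frac{13}{4}$ ($y = -3 + \frac{1}{7 - 11} = -3 + \frac{1}{-4} = -3 - \frac{1}{4} = - \frac{13}{4} \approx -3.25$)
$M = 59$
$Z{\left(p \right)} = - 3 p$
$x{\left(l \right)} = - \frac{7}{4}$ ($x{\left(l \right)} = - \frac{13}{4} - \left(-3\right) \frac{1}{2} = - \frac{13}{4} - - \frac{3}{2} = - \frac{13}{4} + \frac{3}{2} = - \frac{7}{4}$)
$x{\left(D \right)} + \left(-5\right) \left(-20\right) M = - \frac{7}{4} + \left(-5\right) \left(-20\right) 59 = - \frac{7}{4} + 100 \cdot 59 = - \frac{7}{4} + 5900 = \frac{23593}{4}$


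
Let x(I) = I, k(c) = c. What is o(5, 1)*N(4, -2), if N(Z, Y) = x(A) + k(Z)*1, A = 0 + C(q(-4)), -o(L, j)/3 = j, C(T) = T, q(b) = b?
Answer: 0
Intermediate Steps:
o(L, j) = -3*j
A = -4 (A = 0 - 4 = -4)
N(Z, Y) = -4 + Z (N(Z, Y) = -4 + Z*1 = -4 + Z)
o(5, 1)*N(4, -2) = (-3*1)*(-4 + 4) = -3*0 = 0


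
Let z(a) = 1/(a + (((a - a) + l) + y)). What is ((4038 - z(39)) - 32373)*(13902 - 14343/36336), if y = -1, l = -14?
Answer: -114502748665963/290688 ≈ -3.9390e+8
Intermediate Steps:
z(a) = 1/(-15 + a) (z(a) = 1/(a + (((a - a) - 14) - 1)) = 1/(a + ((0 - 14) - 1)) = 1/(a + (-14 - 1)) = 1/(a - 15) = 1/(-15 + a))
((4038 - z(39)) - 32373)*(13902 - 14343/36336) = ((4038 - 1/(-15 + 39)) - 32373)*(13902 - 14343/36336) = ((4038 - 1/24) - 32373)*(13902 - 14343*1/36336) = ((4038 - 1*1/24) - 32373)*(13902 - 4781/12112) = ((4038 - 1/24) - 32373)*(168376243/12112) = (96911/24 - 32373)*(168376243/12112) = -680041/24*168376243/12112 = -114502748665963/290688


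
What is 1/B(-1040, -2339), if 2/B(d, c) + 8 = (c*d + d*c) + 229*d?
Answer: 2313476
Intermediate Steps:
B(d, c) = 2/(-8 + 229*d + 2*c*d) (B(d, c) = 2/(-8 + ((c*d + d*c) + 229*d)) = 2/(-8 + ((c*d + c*d) + 229*d)) = 2/(-8 + (2*c*d + 229*d)) = 2/(-8 + (229*d + 2*c*d)) = 2/(-8 + 229*d + 2*c*d))
1/B(-1040, -2339) = 1/(2/(-8 + 229*(-1040) + 2*(-2339)*(-1040))) = 1/(2/(-8 - 238160 + 4865120)) = 1/(2/4626952) = 1/(2*(1/4626952)) = 1/(1/2313476) = 2313476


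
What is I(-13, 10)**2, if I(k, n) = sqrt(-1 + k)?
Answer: -14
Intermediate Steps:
I(-13, 10)**2 = (sqrt(-1 - 13))**2 = (sqrt(-14))**2 = (I*sqrt(14))**2 = -14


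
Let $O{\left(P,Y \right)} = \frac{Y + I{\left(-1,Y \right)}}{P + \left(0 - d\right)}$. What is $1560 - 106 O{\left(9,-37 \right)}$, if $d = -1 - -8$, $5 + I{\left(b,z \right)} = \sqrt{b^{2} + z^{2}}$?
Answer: $3786 - 53 \sqrt{1370} \approx 1824.3$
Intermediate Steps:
$I{\left(b,z \right)} = -5 + \sqrt{b^{2} + z^{2}}$
$d = 7$ ($d = -1 + 8 = 7$)
$O{\left(P,Y \right)} = \frac{-5 + Y + \sqrt{1 + Y^{2}}}{-7 + P}$ ($O{\left(P,Y \right)} = \frac{Y + \left(-5 + \sqrt{\left(-1\right)^{2} + Y^{2}}\right)}{P + \left(0 - 7\right)} = \frac{Y + \left(-5 + \sqrt{1 + Y^{2}}\right)}{P + \left(0 - 7\right)} = \frac{-5 + Y + \sqrt{1 + Y^{2}}}{P - 7} = \frac{-5 + Y + \sqrt{1 + Y^{2}}}{-7 + P}$)
$1560 - 106 O{\left(9,-37 \right)} = 1560 - 106 \frac{-5 - 37 + \sqrt{1 + \left(-37\right)^{2}}}{-7 + 9} = 1560 - 106 \frac{-5 - 37 + \sqrt{1 + 1369}}{2} = 1560 - 106 \frac{-5 - 37 + \sqrt{1370}}{2} = 1560 - 106 \frac{-42 + \sqrt{1370}}{2} = 1560 - 106 \left(-21 + \frac{\sqrt{1370}}{2}\right) = 1560 + \left(2226 - 53 \sqrt{1370}\right) = 3786 - 53 \sqrt{1370}$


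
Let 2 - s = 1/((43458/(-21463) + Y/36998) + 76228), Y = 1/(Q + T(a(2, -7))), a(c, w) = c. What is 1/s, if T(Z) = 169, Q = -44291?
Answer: 15803022142200217/31605836966329422 ≈ 0.50000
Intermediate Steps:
Y = -1/44122 (Y = 1/(-44291 + 169) = 1/(-44122) = -1/44122 ≈ -2.2664e-5)
s = 31605836966329422/15803022142200217 (s = 2 - 1/((43458/(-21463) - 1/44122/36998) + 76228) = 2 - 1/((43458*(-1/21463) - 1/44122*1/36998) + 76228) = 2 - 1/((-43458/21463 - 1/1632425756) + 76228) = 2 - 1/(-419774902519/207318071012 + 76228) = 2 - 1/15803022142200217/207318071012 = 2 - 1*207318071012/15803022142200217 = 2 - 207318071012/15803022142200217 = 31605836966329422/15803022142200217 ≈ 2.0000)
1/s = 1/(31605836966329422/15803022142200217) = 15803022142200217/31605836966329422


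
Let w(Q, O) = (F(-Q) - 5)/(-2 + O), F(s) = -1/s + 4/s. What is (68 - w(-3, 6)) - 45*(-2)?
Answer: 159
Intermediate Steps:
F(s) = 3/s
w(Q, O) = (-5 - 3/Q)/(-2 + O) (w(Q, O) = (3/((-Q)) - 5)/(-2 + O) = (3*(-1/Q) - 5)/(-2 + O) = (-3/Q - 5)/(-2 + O) = (-5 - 3/Q)/(-2 + O))
(68 - w(-3, 6)) - 45*(-2) = (68 - (-3 - 5*(-3))/((-3)*(-2 + 6))) - 45*(-2) = (68 - (-1)*(-3 + 15)/(3*4)) + 90 = (68 - (-1)*12/(3*4)) + 90 = (68 - 1*(-1)) + 90 = (68 + 1) + 90 = 69 + 90 = 159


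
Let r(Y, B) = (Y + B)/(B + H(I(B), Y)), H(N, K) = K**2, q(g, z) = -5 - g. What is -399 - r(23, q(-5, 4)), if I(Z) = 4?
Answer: -9178/23 ≈ -399.04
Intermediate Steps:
r(Y, B) = (B + Y)/(B + Y**2) (r(Y, B) = (Y + B)/(B + Y**2) = (B + Y)/(B + Y**2))
-399 - r(23, q(-5, 4)) = -399 - ((-5 - 1*(-5)) + 23)/((-5 - 1*(-5)) + 23**2) = -399 - ((-5 + 5) + 23)/((-5 + 5) + 529) = -399 - (0 + 23)/(0 + 529) = -399 - 23/529 = -399 - 1*1/23 = -399 - 1/23 = -9178/23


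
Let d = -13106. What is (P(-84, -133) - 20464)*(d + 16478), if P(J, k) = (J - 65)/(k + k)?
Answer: -9177361650/133 ≈ -6.9003e+7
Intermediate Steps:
P(J, k) = (-65 + J)/(2*k) (P(J, k) = (-65 + J)/((2*k)) = (-65 + J)*(1/(2*k)) = (-65 + J)/(2*k))
(P(-84, -133) - 20464)*(d + 16478) = ((½)*(-65 - 84)/(-133) - 20464)*(-13106 + 16478) = ((½)*(-1/133)*(-149) - 20464)*3372 = (149/266 - 20464)*3372 = -5443275/266*3372 = -9177361650/133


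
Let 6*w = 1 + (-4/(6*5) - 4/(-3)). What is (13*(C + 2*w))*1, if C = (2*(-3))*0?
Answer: 143/15 ≈ 9.5333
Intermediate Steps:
C = 0 (C = -6*0 = 0)
w = 11/30 (w = (1 + (-4/(6*5) - 4/(-3)))/6 = (1 + (-4/30 - 4*(-1/3)))/6 = (1 + (-4*1/30 + 4/3))/6 = (1 + (-2/15 + 4/3))/6 = (1 + 6/5)/6 = (1/6)*(11/5) = 11/30 ≈ 0.36667)
(13*(C + 2*w))*1 = (13*(0 + 2*(11/30)))*1 = (13*(0 + 11/15))*1 = (13*(11/15))*1 = (143/15)*1 = 143/15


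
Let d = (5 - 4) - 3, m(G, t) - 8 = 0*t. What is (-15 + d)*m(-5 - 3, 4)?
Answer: -136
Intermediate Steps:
m(G, t) = 8 (m(G, t) = 8 + 0*t = 8 + 0 = 8)
d = -2 (d = 1 - 3 = -2)
(-15 + d)*m(-5 - 3, 4) = (-15 - 2)*8 = -17*8 = -136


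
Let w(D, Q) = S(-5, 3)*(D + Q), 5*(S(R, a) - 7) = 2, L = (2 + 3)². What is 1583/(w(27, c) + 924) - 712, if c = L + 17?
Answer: -5099261/7173 ≈ -710.90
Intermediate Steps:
L = 25 (L = 5² = 25)
c = 42 (c = 25 + 17 = 42)
S(R, a) = 37/5 (S(R, a) = 7 + (⅕)*2 = 7 + ⅖ = 37/5)
w(D, Q) = 37*D/5 + 37*Q/5 (w(D, Q) = 37*(D + Q)/5 = 37*D/5 + 37*Q/5)
1583/(w(27, c) + 924) - 712 = 1583/(((37/5)*27 + (37/5)*42) + 924) - 712 = 1583/((999/5 + 1554/5) + 924) - 712 = 1583/(2553/5 + 924) - 712 = 1583/(7173/5) - 712 = 1583*(5/7173) - 712 = 7915/7173 - 712 = -5099261/7173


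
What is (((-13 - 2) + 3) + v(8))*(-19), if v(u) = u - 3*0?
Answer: 76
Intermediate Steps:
v(u) = u (v(u) = u + 0 = u)
(((-13 - 2) + 3) + v(8))*(-19) = (((-13 - 2) + 3) + 8)*(-19) = ((-15 + 3) + 8)*(-19) = (-12 + 8)*(-19) = -4*(-19) = 76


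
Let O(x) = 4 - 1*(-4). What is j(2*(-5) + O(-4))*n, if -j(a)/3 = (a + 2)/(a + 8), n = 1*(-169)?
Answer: 0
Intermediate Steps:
O(x) = 8 (O(x) = 4 + 4 = 8)
n = -169
j(a) = -3*(2 + a)/(8 + a) (j(a) = -3*(a + 2)/(a + 8) = -3*(2 + a)/(8 + a))
j(2*(-5) + O(-4))*n = (3*(-2 - (2*(-5) + 8))/(8 + (2*(-5) + 8)))*(-169) = (3*(-2 - (-10 + 8))/(8 + (-10 + 8)))*(-169) = (3*(-2 - 1*(-2))/(8 - 2))*(-169) = (3*(-2 + 2)/6)*(-169) = (3*(⅙)*0)*(-169) = 0*(-169) = 0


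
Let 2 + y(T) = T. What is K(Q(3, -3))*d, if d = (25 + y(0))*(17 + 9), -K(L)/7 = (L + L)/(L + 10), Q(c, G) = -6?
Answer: 12558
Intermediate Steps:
y(T) = -2 + T
K(L) = -14*L/(10 + L) (K(L) = -7*(L + L)/(L + 10) = -7*2*L/(10 + L) = -14*L/(10 + L))
d = 598 (d = (25 + (-2 + 0))*(17 + 9) = (25 - 2)*26 = 23*26 = 598)
K(Q(3, -3))*d = -14*(-6)/(10 - 6)*598 = -14*(-6)/4*598 = -14*(-6)*¼*598 = 21*598 = 12558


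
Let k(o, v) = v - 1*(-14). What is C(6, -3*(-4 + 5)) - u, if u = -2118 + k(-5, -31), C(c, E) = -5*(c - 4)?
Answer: 2125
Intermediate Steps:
k(o, v) = 14 + v (k(o, v) = v + 14 = 14 + v)
C(c, E) = 20 - 5*c (C(c, E) = -5*(-4 + c) = 20 - 5*c)
u = -2135 (u = -2118 + (14 - 31) = -2118 - 17 = -2135)
C(6, -3*(-4 + 5)) - u = (20 - 5*6) - 1*(-2135) = (20 - 30) + 2135 = -10 + 2135 = 2125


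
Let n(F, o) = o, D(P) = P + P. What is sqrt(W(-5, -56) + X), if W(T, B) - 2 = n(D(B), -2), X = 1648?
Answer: 4*sqrt(103) ≈ 40.596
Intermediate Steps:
D(P) = 2*P
W(T, B) = 0 (W(T, B) = 2 - 2 = 0)
sqrt(W(-5, -56) + X) = sqrt(0 + 1648) = sqrt(1648) = 4*sqrt(103)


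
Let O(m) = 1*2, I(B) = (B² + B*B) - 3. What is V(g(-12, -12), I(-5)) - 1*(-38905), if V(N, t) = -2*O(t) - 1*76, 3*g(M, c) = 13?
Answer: 38825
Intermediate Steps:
I(B) = -3 + 2*B² (I(B) = (B² + B²) - 3 = 2*B² - 3 = -3 + 2*B²)
O(m) = 2
g(M, c) = 13/3 (g(M, c) = (⅓)*13 = 13/3)
V(N, t) = -80 (V(N, t) = -2*2 - 1*76 = -4 - 76 = -80)
V(g(-12, -12), I(-5)) - 1*(-38905) = -80 - 1*(-38905) = -80 + 38905 = 38825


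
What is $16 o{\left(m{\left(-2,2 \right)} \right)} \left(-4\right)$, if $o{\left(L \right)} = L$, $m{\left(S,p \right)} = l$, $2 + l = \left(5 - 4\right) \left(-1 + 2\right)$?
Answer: $64$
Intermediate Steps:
$l = -1$ ($l = -2 + \left(5 - 4\right) \left(-1 + 2\right) = -2 + 1 \cdot 1 = -2 + 1 = -1$)
$m{\left(S,p \right)} = -1$
$16 o{\left(m{\left(-2,2 \right)} \right)} \left(-4\right) = 16 \left(-1\right) \left(-4\right) = \left(-16\right) \left(-4\right) = 64$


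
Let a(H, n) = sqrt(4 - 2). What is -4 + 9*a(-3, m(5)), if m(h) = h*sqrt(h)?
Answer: -4 + 9*sqrt(2) ≈ 8.7279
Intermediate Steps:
m(h) = h**(3/2)
a(H, n) = sqrt(2)
-4 + 9*a(-3, m(5)) = -4 + 9*sqrt(2)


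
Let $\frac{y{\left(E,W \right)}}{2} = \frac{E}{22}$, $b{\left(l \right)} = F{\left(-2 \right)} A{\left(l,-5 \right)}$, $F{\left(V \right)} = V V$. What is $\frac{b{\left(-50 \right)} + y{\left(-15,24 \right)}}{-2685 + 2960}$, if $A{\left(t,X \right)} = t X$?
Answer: $\frac{2197}{605} \approx 3.6314$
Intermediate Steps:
$F{\left(V \right)} = V^{2}$
$A{\left(t,X \right)} = X t$
$b{\left(l \right)} = - 20 l$ ($b{\left(l \right)} = \left(-2\right)^{2} \left(- 5 l\right) = 4 \left(- 5 l\right) = - 20 l$)
$y{\left(E,W \right)} = \frac{E}{11}$ ($y{\left(E,W \right)} = 2 \frac{E}{22} = \frac{E}{11}$)
$\frac{b{\left(-50 \right)} + y{\left(-15,24 \right)}}{-2685 + 2960} = \frac{\left(-20\right) \left(-50\right) + \frac{1}{11} \left(-15\right)}{-2685 + 2960} = \frac{1000 - \frac{15}{11}}{275} = \frac{10985}{11} \cdot \frac{1}{275} = \frac{2197}{605}$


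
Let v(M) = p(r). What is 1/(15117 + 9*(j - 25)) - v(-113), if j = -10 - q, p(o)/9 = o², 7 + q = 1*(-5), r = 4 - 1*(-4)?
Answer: -8588159/14910 ≈ -576.00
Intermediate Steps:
r = 8 (r = 4 + 4 = 8)
q = -12 (q = -7 + 1*(-5) = -7 - 5 = -12)
p(o) = 9*o²
v(M) = 576 (v(M) = 9*8² = 9*64 = 576)
j = 2 (j = -10 - 1*(-12) = -10 + 12 = 2)
1/(15117 + 9*(j - 25)) - v(-113) = 1/(15117 + 9*(2 - 25)) - 1*576 = 1/(15117 + 9*(-23)) - 576 = 1/(15117 - 207) - 576 = 1/14910 - 576 = -8588159/14910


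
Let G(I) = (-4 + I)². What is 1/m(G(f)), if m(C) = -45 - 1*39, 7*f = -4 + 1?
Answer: -1/84 ≈ -0.011905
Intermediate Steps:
f = -3/7 (f = (-4 + 1)/7 = (⅐)*(-3) = -3/7 ≈ -0.42857)
m(C) = -84 (m(C) = -45 - 39 = -84)
1/m(G(f)) = 1/(-84) = -1/84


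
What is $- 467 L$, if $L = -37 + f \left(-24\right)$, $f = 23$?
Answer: $275063$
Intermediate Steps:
$L = -589$ ($L = -37 + 23 \left(-24\right) = -37 - 552 = -589$)
$- 467 L = \left(-467\right) \left(-589\right) = 275063$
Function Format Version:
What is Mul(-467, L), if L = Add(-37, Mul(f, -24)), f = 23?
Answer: 275063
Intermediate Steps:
L = -589 (L = Add(-37, Mul(23, -24)) = Add(-37, -552) = -589)
Mul(-467, L) = Mul(-467, -589) = 275063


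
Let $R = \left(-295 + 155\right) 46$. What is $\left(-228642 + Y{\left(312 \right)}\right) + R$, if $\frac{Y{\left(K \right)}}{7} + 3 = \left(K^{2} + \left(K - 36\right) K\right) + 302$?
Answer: $1051203$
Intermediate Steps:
$Y{\left(K \right)} = 2093 + 7 K^{2} + 7 K \left(-36 + K\right)$ ($Y{\left(K \right)} = -21 + 7 \left(\left(K^{2} + \left(K - 36\right) K\right) + 302\right) = -21 + 7 \left(\left(K^{2} + \left(-36 + K\right) K\right) + 302\right) = -21 + 7 \left(\left(K^{2} + K \left(-36 + K\right)\right) + 302\right) = -21 + 7 \left(302 + K^{2} + K \left(-36 + K\right)\right) = -21 + \left(2114 + 7 K^{2} + 7 K \left(-36 + K\right)\right) = 2093 + 7 K^{2} + 7 K \left(-36 + K\right)$)
$R = -6440$ ($R = \left(-140\right) 46 = -6440$)
$\left(-228642 + Y{\left(312 \right)}\right) + R = \left(-228642 + \left(2093 - 78624 + 14 \cdot 312^{2}\right)\right) - 6440 = \left(-228642 + \left(2093 - 78624 + 14 \cdot 97344\right)\right) - 6440 = \left(-228642 + \left(2093 - 78624 + 1362816\right)\right) - 6440 = \left(-228642 + 1286285\right) - 6440 = 1057643 - 6440 = 1051203$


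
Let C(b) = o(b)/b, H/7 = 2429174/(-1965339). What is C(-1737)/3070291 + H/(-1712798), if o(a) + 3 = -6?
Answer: 5039745221892028/997356614794663470543 ≈ 5.0531e-6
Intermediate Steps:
H = -17004218/1965339 (H = 7*(2429174/(-1965339)) = 7*(2429174*(-1/1965339)) = 7*(-2429174/1965339) = -17004218/1965339 ≈ -8.6521)
o(a) = -9 (o(a) = -3 - 6 = -9)
C(b) = -9/b
C(-1737)/3070291 + H/(-1712798) = -9/(-1737)/3070291 - 17004218/1965339/(-1712798) = -9*(-1/1737)*(1/3070291) - 17004218/1965339*(-1/1712798) = (1/193)*(1/3070291) + 8502109/1683114354261 = 1/592566163 + 8502109/1683114354261 = 5039745221892028/997356614794663470543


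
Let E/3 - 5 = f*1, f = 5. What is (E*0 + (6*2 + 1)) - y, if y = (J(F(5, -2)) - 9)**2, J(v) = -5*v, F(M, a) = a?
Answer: 12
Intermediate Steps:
E = 30 (E = 15 + 3*(5*1) = 15 + 3*5 = 15 + 15 = 30)
y = 1 (y = (-5*(-2) - 9)**2 = (10 - 9)**2 = 1**2 = 1)
(E*0 + (6*2 + 1)) - y = (30*0 + (6*2 + 1)) - 1*1 = (0 + (12 + 1)) - 1 = (0 + 13) - 1 = 13 - 1 = 12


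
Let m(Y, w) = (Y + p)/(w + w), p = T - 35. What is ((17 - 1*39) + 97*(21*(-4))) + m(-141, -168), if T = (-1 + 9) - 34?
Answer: -1372459/168 ≈ -8169.4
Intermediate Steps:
T = -26 (T = 8 - 34 = -26)
p = -61 (p = -26 - 35 = -61)
m(Y, w) = (-61 + Y)/(2*w) (m(Y, w) = (Y - 61)/(w + w) = (-61 + Y)/((2*w)) = (-61 + Y)*(1/(2*w)) = (-61 + Y)/(2*w))
((17 - 1*39) + 97*(21*(-4))) + m(-141, -168) = ((17 - 1*39) + 97*(21*(-4))) + (½)*(-61 - 141)/(-168) = ((17 - 39) + 97*(-84)) + (½)*(-1/168)*(-202) = (-22 - 8148) + 101/168 = -8170 + 101/168 = -1372459/168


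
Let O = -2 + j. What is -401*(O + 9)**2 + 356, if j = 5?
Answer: -57388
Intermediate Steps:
O = 3 (O = -2 + 5 = 3)
-401*(O + 9)**2 + 356 = -401*(3 + 9)**2 + 356 = -401*12**2 + 356 = -401*144 + 356 = -57744 + 356 = -57388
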